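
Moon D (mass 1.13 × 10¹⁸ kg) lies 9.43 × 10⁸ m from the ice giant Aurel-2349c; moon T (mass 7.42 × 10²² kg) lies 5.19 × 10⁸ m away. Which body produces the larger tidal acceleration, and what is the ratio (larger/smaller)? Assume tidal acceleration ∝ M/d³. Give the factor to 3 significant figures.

Moon T, by a factor of ≈ 3.94 × 10⁵

Tidal acceleration ∝ M/d³, so compare M/d³ for each.
Moon D: (1.13 × 10¹⁸) / (9.43 × 10⁸)³ = 1.348 × 10⁻⁹
Moon T: (7.42 × 10²²) / (5.19 × 10⁸)³ = 5.308 × 10⁻⁴
Ratio (larger/smaller) = 3.94 × 10⁵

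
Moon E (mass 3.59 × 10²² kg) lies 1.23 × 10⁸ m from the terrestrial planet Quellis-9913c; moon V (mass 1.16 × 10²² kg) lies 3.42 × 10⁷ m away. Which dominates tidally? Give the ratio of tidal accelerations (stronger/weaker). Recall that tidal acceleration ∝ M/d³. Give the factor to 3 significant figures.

The tide-raising term goes as M/d³ (the gradient of a 1/d² field).
Moon E: (3.59 × 10²²) / (1.23 × 10⁸)³ = 1.929 × 10⁻²
Moon V: (1.16 × 10²²) / (3.42 × 10⁷)³ = 2.900 × 10⁻¹
Ratio (larger/smaller) = 15.0

Moon V, by a factor of ≈ 15.0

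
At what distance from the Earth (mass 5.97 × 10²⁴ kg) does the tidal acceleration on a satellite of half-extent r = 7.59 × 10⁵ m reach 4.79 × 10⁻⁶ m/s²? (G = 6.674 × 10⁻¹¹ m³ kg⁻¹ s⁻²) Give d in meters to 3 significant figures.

5.02 × 10⁸ m

2GMr/d³ = a_tidal  ⇒  d = (2GMr / a_tidal)^(1/3)
d = (2 × 6.674×10⁻¹¹ × (5.97 × 10²⁴) × (7.59 × 10⁵) / (4.79 × 10⁻⁶))^(1/3)
  = 5.02 × 10⁸ m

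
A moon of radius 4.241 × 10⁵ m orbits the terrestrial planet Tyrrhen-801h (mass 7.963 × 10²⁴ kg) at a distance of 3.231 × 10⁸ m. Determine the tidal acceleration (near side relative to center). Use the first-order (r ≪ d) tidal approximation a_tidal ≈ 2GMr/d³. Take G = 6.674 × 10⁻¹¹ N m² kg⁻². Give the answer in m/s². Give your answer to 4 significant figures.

1.336 × 10⁻⁵ m/s²

Δg = 2GMr/d³
   = 2 × (6.674 × 10⁻¹¹) × (7.963 × 10²⁴) × (4.241 × 10⁵) / (3.231 × 10⁸)³
   = 1.336 × 10⁻⁵ m/s²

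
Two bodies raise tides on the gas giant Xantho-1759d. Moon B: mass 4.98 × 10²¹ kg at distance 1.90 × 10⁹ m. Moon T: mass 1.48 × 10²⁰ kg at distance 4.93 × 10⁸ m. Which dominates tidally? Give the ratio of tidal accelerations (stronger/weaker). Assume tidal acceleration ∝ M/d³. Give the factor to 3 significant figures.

Compare M/d³ for the two perturbers:
Moon B: (4.98 × 10²¹) / (1.90 × 10⁹)³ = 7.261 × 10⁻⁷
Moon T: (1.48 × 10²⁰) / (4.93 × 10⁸)³ = 1.235 × 10⁻⁶
Ratio (larger/smaller) = 1.70

Moon T, by a factor of ≈ 1.70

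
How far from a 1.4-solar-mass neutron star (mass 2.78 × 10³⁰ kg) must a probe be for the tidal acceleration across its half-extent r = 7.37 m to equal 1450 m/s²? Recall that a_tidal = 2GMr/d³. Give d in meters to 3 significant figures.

1.24 × 10⁶ m

2GMr/d³ = a_tidal  ⇒  d = (2GMr / a_tidal)^(1/3)
d = (2 × 6.674×10⁻¹¹ × (2.78 × 10³⁰) × (7.37) / (1450))^(1/3)
  = 1.24 × 10⁶ m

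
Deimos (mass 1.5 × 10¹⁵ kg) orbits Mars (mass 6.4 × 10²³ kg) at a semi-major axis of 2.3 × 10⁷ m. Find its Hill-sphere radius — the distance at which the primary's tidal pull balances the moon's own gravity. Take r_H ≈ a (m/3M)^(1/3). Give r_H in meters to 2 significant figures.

r_H ≈ a (m/3M)^(1/3)
    = (2.3 × 10⁷) × (1.5 × 10¹⁵ / (3 × 6.4 × 10²³))^(1/3)
    = 2.1 × 10⁴ m

2.1 × 10⁴ m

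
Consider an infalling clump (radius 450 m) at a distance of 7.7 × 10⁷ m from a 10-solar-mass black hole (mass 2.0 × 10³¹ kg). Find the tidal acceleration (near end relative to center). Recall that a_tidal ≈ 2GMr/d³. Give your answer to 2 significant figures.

2.6 m/s²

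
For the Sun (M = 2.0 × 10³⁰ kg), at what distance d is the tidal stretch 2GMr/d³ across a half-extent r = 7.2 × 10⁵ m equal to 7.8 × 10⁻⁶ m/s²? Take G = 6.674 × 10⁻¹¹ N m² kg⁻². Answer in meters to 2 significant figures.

2GMr/d³ = a_tidal  ⇒  d = (2GMr / a_tidal)^(1/3)
d = (2 × 6.674×10⁻¹¹ × (2.0 × 10³⁰) × (7.2 × 10⁵) / (7.8 × 10⁻⁶))^(1/3)
  = 2.9 × 10¹⁰ m

2.9 × 10¹⁰ m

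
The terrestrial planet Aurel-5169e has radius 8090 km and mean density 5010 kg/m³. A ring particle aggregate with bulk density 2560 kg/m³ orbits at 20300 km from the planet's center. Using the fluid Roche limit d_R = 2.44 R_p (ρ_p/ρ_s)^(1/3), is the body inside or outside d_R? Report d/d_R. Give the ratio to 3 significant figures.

d_R = 2.44 × (8090 km) × (5010/2560)^(1/3) = 24690 km
d/d_R = (20300) / (24690) = 0.822
Since d/d_R < 1, the body is inside the Roche limit.

inside; d/d_R ≈ 0.822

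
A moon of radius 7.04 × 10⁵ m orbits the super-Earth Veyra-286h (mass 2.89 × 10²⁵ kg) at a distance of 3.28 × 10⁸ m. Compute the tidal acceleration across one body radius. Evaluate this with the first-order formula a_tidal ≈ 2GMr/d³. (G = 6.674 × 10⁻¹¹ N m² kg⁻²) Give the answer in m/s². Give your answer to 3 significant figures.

7.70 × 10⁻⁵ m/s²

Since r ≪ d, expand the inverse-square field across one radius to get the leading 2GMr/d³ term.
Δg = 2GMr/d³
   = 2 × (6.674 × 10⁻¹¹) × (2.89 × 10²⁵) × (7.04 × 10⁵) / (3.28 × 10⁸)³
   = 7.70 × 10⁻⁵ m/s²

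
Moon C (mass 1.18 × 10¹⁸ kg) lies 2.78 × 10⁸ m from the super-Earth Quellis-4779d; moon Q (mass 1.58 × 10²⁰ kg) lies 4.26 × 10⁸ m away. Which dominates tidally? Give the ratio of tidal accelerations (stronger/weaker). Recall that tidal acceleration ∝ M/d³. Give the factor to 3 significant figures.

The tide-raising term goes as M/d³ (the gradient of a 1/d² field).
Moon C: (1.18 × 10¹⁸) / (2.78 × 10⁸)³ = 5.492 × 10⁻⁸
Moon Q: (1.58 × 10²⁰) / (4.26 × 10⁸)³ = 2.044 × 10⁻⁶
Ratio (larger/smaller) = 37.2

Moon Q, by a factor of ≈ 37.2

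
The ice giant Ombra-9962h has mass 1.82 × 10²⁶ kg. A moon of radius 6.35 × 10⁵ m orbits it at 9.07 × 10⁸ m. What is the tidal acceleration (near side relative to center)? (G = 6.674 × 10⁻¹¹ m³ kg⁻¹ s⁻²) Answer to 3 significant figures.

a_tidal = 2GMr/d³
        = 2 × (6.674 × 10⁻¹¹) × (1.82 × 10²⁶) × (6.35 × 10⁵) / (9.07 × 10⁸)³
        = 2.07 × 10⁻⁵ m/s²

2.07 × 10⁻⁵ m/s²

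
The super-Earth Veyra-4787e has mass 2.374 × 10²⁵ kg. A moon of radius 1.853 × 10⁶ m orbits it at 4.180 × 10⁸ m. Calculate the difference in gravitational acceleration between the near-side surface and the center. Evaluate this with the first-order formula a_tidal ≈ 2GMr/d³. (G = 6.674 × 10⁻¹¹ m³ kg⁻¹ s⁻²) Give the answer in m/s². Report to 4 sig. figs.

8.040 × 10⁻⁵ m/s²

Δa = 2GMr/d³
   = 2 × (6.674 × 10⁻¹¹) × (2.374 × 10²⁵) × (1.853 × 10⁶) / (4.180 × 10⁸)³
   = 8.040 × 10⁻⁵ m/s²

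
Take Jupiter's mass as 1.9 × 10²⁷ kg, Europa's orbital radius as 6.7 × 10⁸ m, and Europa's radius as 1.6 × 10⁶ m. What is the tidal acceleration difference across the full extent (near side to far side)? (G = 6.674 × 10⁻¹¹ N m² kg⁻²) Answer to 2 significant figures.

The field gradient is 2GM/d³; across the full diameter 2r the difference is 4GMr/d³.
Δa = 4GMr/d³
   = 4 × (6.674 × 10⁻¹¹) × (1.9 × 10²⁷) × (1.6 × 10⁶) / (6.7 × 10⁸)³
   = 2.7 × 10⁻³ m/s²

2.7 × 10⁻³ m/s²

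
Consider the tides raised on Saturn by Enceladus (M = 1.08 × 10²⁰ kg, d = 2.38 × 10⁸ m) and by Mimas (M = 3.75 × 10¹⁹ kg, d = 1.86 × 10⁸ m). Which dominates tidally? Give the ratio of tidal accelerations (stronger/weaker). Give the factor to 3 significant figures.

Enceladus, by a factor of ≈ 1.37

Compare M/d³ for the two perturbers:
Enceladus: (1.08 × 10²⁰) / (2.38 × 10⁸)³ = 8.011 × 10⁻⁶
Mimas: (3.75 × 10¹⁹) / (1.86 × 10⁸)³ = 5.828 × 10⁻⁶
Ratio (larger/smaller) = 1.37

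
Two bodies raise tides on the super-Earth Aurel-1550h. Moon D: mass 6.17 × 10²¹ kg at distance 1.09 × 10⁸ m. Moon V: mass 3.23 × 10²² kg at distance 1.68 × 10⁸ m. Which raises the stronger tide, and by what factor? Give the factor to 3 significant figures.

Compare M/d³ for the two perturbers:
Moon D: (6.17 × 10²¹) / (1.09 × 10⁸)³ = 4.764 × 10⁻³
Moon V: (3.23 × 10²²) / (1.68 × 10⁸)³ = 6.812 × 10⁻³
Ratio (larger/smaller) = 1.43

Moon V, by a factor of ≈ 1.43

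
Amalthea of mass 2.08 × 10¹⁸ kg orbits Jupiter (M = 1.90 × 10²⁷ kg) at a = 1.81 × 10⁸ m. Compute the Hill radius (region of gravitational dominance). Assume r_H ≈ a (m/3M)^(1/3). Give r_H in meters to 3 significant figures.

1.29 × 10⁵ m

r_H ≈ a (m/3M)^(1/3)
    = (1.81 × 10⁸) × (2.08 × 10¹⁸ / (3 × 1.90 × 10²⁷))^(1/3)
    = 1.29 × 10⁵ m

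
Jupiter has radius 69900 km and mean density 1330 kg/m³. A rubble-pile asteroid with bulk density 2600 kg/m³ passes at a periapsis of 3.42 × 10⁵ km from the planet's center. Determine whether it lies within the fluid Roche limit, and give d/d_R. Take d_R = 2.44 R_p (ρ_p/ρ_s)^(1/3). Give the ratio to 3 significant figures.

d_R = 2.44 × (69900 km) × (1330/2600)^(1/3) = 1.364 × 10⁵ km
d/d_R = (3.42 × 10⁵) / (1.364 × 10⁵) = 2.51
Since d/d_R > 1, the body is outside the Roche limit.

outside; d/d_R ≈ 2.51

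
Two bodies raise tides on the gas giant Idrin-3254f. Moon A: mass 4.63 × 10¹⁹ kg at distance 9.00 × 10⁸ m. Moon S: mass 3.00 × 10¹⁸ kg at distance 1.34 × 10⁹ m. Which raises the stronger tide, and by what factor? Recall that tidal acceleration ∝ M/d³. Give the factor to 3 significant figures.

Tidal acceleration ∝ M/d³, so compare M/d³ for each.
Moon A: (4.63 × 10¹⁹) / (9.00 × 10⁸)³ = 6.351 × 10⁻⁸
Moon S: (3.00 × 10¹⁸) / (1.34 × 10⁹)³ = 1.247 × 10⁻⁹
Ratio (larger/smaller) = 50.9

Moon A, by a factor of ≈ 50.9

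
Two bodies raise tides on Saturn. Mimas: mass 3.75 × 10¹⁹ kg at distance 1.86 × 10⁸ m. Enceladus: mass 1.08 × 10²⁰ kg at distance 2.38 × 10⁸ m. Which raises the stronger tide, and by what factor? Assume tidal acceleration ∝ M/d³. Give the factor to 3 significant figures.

Enceladus, by a factor of ≈ 1.37

Tidal acceleration ∝ M/d³, so compare M/d³ for each.
Mimas: (3.75 × 10¹⁹) / (1.86 × 10⁸)³ = 5.828 × 10⁻⁶
Enceladus: (1.08 × 10²⁰) / (2.38 × 10⁸)³ = 8.011 × 10⁻⁶
Ratio (larger/smaller) = 1.37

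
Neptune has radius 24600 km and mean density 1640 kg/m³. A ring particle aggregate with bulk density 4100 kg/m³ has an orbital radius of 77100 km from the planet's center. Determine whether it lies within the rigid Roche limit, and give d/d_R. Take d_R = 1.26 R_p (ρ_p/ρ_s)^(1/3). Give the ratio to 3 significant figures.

d_R = 1.26 × (24600 km) × (1640/4100)^(1/3) = 22840 km
d/d_R = (77100) / (22840) = 3.38
Since d/d_R > 1, the body is outside the Roche limit.

outside; d/d_R ≈ 3.38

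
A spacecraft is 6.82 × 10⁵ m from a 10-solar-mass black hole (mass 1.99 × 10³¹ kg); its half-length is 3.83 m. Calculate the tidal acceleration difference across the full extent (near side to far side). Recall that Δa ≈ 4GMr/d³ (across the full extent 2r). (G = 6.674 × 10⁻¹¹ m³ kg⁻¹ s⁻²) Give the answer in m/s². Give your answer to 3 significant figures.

6.41 × 10⁴ m/s²

Near-to-far spans 2r, so the tidal difference is twice the near-to-center value: 4GMr/d³.
a_tidal = 4GMr/d³
        = 4 × (6.674 × 10⁻¹¹) × (1.99 × 10³¹) × (3.83) / (6.82 × 10⁵)³
        = 6.41 × 10⁴ m/s²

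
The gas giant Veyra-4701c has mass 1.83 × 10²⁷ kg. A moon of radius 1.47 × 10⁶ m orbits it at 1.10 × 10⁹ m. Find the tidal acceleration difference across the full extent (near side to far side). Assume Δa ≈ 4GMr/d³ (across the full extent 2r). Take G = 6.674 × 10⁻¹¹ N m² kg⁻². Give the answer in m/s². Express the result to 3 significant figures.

5.40 × 10⁻⁴ m/s²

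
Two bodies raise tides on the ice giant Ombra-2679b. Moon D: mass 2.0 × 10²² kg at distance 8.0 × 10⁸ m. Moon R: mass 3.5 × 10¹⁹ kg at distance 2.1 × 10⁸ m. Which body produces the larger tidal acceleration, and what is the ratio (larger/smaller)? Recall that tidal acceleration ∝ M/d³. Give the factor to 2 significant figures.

Moon D, by a factor of ≈ 10

Tidal stretch scales as M/d³; compute that for each body.
Moon D: (2.0 × 10²²) / (8.0 × 10⁸)³ = 3.906 × 10⁻⁵
Moon R: (3.5 × 10¹⁹) / (2.1 × 10⁸)³ = 3.779 × 10⁻⁶
Ratio (larger/smaller) = 10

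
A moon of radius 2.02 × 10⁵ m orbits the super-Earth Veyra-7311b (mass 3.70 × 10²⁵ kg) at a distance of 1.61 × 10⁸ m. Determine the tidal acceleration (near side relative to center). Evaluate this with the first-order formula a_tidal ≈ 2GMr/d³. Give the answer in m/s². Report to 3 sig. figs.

Δg = 2GMr/d³
   = 2 × (6.674 × 10⁻¹¹) × (3.70 × 10²⁵) × (2.02 × 10⁵) / (1.61 × 10⁸)³
   = 2.39 × 10⁻⁴ m/s²

2.39 × 10⁻⁴ m/s²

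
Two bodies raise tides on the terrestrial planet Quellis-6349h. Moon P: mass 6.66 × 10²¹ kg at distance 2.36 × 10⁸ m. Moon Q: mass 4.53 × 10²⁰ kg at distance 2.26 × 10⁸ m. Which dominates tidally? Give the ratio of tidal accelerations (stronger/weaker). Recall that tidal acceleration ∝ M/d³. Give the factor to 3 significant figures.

Moon P, by a factor of ≈ 12.9

Tidal stretch scales as M/d³; compute that for each body.
Moon P: (6.66 × 10²¹) / (2.36 × 10⁸)³ = 5.067 × 10⁻⁴
Moon Q: (4.53 × 10²⁰) / (2.26 × 10⁸)³ = 3.924 × 10⁻⁵
Ratio (larger/smaller) = 12.9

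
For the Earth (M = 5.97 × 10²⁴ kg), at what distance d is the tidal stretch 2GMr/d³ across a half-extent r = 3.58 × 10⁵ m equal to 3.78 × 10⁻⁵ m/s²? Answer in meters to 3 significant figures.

1.96 × 10⁸ m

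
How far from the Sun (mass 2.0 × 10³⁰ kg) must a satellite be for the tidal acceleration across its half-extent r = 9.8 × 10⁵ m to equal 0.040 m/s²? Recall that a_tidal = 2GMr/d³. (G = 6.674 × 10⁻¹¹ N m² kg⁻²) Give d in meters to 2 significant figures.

1.9 × 10⁹ m

2GMr/d³ = a_tidal  ⇒  d = (2GMr / a_tidal)^(1/3)
d = (2 × 6.674×10⁻¹¹ × (2.0 × 10³⁰) × (9.8 × 10⁵) / (0.040))^(1/3)
  = 1.9 × 10⁹ m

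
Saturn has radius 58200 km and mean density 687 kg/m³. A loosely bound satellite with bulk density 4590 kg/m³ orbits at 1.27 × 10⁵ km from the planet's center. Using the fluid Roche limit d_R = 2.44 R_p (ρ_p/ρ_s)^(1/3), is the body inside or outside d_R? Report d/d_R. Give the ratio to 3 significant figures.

d_R = 2.44 × (58200 km) × (687/4590)^(1/3) = 75400 km
d/d_R = (1.27 × 10⁵) / (75400) = 1.68
Since d/d_R > 1, the body is outside the Roche limit.

outside; d/d_R ≈ 1.68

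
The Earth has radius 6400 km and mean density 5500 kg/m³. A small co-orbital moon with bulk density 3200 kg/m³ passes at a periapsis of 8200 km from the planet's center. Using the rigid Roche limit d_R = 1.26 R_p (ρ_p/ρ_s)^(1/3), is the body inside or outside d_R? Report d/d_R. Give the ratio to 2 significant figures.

d_R = 1.26 × (6400 km) × (5500/3200)^(1/3) = 9660 km
d/d_R = (8200) / (9660) = 0.85
Since d/d_R < 1, the body is inside the Roche limit.

inside; d/d_R ≈ 0.85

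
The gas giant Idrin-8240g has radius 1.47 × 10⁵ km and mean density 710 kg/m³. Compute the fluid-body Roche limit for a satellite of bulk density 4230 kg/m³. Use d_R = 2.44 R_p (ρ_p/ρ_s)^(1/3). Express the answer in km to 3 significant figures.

1.98 × 10⁵ km

d_R = 2.44 × 1.47 × 10⁵ km × (710/4230)^(1/3)
    = 1.98 × 10⁵ km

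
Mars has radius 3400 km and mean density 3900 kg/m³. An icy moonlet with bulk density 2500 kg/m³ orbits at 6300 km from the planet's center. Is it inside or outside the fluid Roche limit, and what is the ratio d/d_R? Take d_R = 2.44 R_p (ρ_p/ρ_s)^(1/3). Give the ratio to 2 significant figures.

inside; d/d_R ≈ 0.65

d_R = 2.44 × (3400 km) × (3900/2500)^(1/3) = 9622 km
d/d_R = (6300) / (9622) = 0.65
Since d/d_R < 1, the body is inside the Roche limit.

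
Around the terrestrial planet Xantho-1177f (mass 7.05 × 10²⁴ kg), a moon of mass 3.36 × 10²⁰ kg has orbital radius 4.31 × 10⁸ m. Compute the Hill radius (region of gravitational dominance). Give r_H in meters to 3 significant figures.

1.08 × 10⁷ m

r_H ≈ a (m/3M)^(1/3)
    = (4.31 × 10⁸) × (3.36 × 10²⁰ / (3 × 7.05 × 10²⁴))^(1/3)
    = 1.08 × 10⁷ m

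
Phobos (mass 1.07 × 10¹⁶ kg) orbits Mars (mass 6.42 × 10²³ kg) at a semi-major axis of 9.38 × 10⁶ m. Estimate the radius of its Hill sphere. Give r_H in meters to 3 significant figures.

1.66 × 10⁴ m

r_H ≈ a (m/3M)^(1/3)
    = (9.38 × 10⁶) × (1.07 × 10¹⁶ / (3 × 6.42 × 10²³))^(1/3)
    = 1.66 × 10⁴ m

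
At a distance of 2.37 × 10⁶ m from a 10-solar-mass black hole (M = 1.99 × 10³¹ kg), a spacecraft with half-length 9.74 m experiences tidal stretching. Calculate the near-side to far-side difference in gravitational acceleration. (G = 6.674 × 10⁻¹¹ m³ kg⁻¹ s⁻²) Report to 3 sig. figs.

Differencing GM/(d−r)² and GM/(d+r)² to first order in r/d gives 4GMr/d³.
Δa = 4GMr/d³
   = 4 × (6.674 × 10⁻¹¹) × (1.99 × 10³¹) × (9.74) / (2.37 × 10⁶)³
   = 3.89 × 10³ m/s²

3.89 × 10³ m/s²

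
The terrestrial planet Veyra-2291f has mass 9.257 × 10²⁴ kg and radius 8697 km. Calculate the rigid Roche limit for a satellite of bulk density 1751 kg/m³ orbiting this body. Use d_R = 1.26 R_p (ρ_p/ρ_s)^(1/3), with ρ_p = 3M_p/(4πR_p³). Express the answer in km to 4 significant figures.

13620 km

ρ_p = 3M_p/(4πR_p³) = 3 × (9.257 × 10²⁴) / (4π × (8.697 × 10⁶ m)³) = 3359 kg/m³
d_R = 1.26 × 8697 km × (3359/1751)^(1/3)
    = 13620 km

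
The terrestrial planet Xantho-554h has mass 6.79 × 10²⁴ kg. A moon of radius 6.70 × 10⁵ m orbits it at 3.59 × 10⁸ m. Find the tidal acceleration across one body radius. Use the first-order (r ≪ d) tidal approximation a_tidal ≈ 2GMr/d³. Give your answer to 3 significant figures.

1.31 × 10⁻⁵ m/s²

Δg = 2GMr/d³
   = 2 × (6.674 × 10⁻¹¹) × (6.79 × 10²⁴) × (6.70 × 10⁵) / (3.59 × 10⁸)³
   = 1.31 × 10⁻⁵ m/s²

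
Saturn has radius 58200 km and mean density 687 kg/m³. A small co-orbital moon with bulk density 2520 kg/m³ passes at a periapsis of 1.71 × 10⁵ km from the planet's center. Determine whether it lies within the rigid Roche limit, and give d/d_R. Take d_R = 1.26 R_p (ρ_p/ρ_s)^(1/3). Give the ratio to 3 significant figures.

d_R = 1.26 × (58200 km) × (687/2520)^(1/3) = 47550 km
d/d_R = (1.71 × 10⁵) / (47550) = 3.60
Since d/d_R > 1, the body is outside the Roche limit.

outside; d/d_R ≈ 3.60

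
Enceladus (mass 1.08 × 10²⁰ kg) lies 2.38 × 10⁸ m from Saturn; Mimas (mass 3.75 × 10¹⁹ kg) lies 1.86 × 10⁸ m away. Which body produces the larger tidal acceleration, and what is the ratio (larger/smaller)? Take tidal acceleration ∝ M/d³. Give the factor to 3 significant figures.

Enceladus, by a factor of ≈ 1.37

Tidal stretch scales as M/d³; compute that for each body.
Enceladus: (1.08 × 10²⁰) / (2.38 × 10⁸)³ = 8.011 × 10⁻⁶
Mimas: (3.75 × 10¹⁹) / (1.86 × 10⁸)³ = 5.828 × 10⁻⁶
Ratio (larger/smaller) = 1.37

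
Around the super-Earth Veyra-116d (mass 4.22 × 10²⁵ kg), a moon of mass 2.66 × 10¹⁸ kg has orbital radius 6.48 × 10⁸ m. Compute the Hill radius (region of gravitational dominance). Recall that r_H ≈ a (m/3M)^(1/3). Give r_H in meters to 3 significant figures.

1.79 × 10⁶ m

r_H ≈ a (m/3M)^(1/3)
    = (6.48 × 10⁸) × (2.66 × 10¹⁸ / (3 × 4.22 × 10²⁵))^(1/3)
    = 1.79 × 10⁶ m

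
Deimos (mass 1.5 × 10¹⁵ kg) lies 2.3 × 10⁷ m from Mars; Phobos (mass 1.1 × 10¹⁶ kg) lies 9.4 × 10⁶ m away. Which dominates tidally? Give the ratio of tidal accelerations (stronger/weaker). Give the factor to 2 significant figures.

The tide-raising term goes as M/d³ (the gradient of a 1/d² field).
Deimos: (1.5 × 10¹⁵) / (2.3 × 10⁷)³ = 1.233 × 10⁻⁷
Phobos: (1.1 × 10¹⁶) / (9.4 × 10⁶)³ = 1.324 × 10⁻⁵
Ratio (larger/smaller) = 110

Phobos, by a factor of ≈ 110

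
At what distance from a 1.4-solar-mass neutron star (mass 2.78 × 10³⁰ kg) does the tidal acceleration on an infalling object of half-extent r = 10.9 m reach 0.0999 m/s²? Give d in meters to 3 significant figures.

2GMr/d³ = a_tidal  ⇒  d = (2GMr / a_tidal)^(1/3)
d = (2 × 6.674×10⁻¹¹ × (2.78 × 10³⁰) × (10.9) / (0.0999))^(1/3)
  = 3.43 × 10⁷ m

3.43 × 10⁷ m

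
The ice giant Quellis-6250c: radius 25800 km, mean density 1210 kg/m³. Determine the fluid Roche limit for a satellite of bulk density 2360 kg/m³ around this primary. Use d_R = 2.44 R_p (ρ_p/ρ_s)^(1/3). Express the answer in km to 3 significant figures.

d_R = 2.44 × 25800 km × (1210/2360)^(1/3)
    = 50400 km

50400 km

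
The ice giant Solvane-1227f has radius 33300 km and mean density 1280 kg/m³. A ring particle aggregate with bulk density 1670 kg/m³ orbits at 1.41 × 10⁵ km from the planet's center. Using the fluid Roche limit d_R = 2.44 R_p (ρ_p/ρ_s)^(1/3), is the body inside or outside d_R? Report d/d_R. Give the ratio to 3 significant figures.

d_R = 2.44 × (33300 km) × (1280/1670)^(1/3) = 74360 km
d/d_R = (1.41 × 10⁵) / (74360) = 1.90
Since d/d_R > 1, the body is outside the Roche limit.

outside; d/d_R ≈ 1.90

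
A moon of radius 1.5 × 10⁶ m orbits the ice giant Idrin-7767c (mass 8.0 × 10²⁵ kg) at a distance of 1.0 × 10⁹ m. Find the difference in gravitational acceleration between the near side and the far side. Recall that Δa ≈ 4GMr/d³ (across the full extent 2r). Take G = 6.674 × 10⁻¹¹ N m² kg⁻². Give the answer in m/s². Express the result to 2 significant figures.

3.2 × 10⁻⁵ m/s²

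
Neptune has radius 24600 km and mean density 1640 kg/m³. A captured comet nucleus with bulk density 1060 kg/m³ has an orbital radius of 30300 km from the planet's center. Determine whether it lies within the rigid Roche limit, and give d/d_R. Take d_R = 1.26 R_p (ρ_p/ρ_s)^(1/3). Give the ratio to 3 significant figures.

inside; d/d_R ≈ 0.845

d_R = 1.26 × (24600 km) × (1640/1060)^(1/3) = 35850 km
d/d_R = (30300) / (35850) = 0.845
Since d/d_R < 1, the body is inside the Roche limit.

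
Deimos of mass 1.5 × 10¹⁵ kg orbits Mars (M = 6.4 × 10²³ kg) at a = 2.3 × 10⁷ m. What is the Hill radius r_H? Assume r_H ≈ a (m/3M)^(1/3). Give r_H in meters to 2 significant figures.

2.1 × 10⁴ m

r_H ≈ a (m/3M)^(1/3)
    = (2.3 × 10⁷) × (1.5 × 10¹⁵ / (3 × 6.4 × 10²³))^(1/3)
    = 2.1 × 10⁴ m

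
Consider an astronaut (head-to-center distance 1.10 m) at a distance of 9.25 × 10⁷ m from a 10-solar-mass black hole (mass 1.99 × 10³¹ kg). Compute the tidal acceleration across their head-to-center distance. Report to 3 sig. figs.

3.69 × 10⁻³ m/s²

Δg = 2GMr/d³
   = 2 × (6.674 × 10⁻¹¹) × (1.99 × 10³¹) × (1.10) / (9.25 × 10⁷)³
   = 3.69 × 10⁻³ m/s²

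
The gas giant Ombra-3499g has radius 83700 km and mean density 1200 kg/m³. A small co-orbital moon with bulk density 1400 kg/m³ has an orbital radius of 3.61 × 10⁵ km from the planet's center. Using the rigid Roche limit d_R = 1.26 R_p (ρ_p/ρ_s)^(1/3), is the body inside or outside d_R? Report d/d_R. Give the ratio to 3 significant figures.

outside; d/d_R ≈ 3.60

d_R = 1.26 × (83700 km) × (1200/1400)^(1/3) = 1.002 × 10⁵ km
d/d_R = (3.61 × 10⁵) / (1.002 × 10⁵) = 3.60
Since d/d_R > 1, the body is outside the Roche limit.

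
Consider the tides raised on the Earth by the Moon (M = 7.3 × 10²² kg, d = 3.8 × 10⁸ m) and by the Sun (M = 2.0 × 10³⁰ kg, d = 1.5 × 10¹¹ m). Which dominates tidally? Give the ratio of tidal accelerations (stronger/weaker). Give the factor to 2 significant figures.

The Moon, by a factor of ≈ 2.2

Compare M/d³ for the two perturbers:
The Moon: (7.3 × 10²²) / (3.8 × 10⁸)³ = 1.330 × 10⁻³
The Sun: (2.0 × 10³⁰) / (1.5 × 10¹¹)³ = 5.926 × 10⁻⁴
Ratio (larger/smaller) = 2.2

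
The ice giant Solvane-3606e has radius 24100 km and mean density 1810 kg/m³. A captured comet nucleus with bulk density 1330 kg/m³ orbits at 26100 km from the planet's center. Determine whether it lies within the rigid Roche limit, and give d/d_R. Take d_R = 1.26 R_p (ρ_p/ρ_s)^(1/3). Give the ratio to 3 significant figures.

inside; d/d_R ≈ 0.776

d_R = 1.26 × (24100 km) × (1810/1330)^(1/3) = 33650 km
d/d_R = (26100) / (33650) = 0.776
Since d/d_R < 1, the body is inside the Roche limit.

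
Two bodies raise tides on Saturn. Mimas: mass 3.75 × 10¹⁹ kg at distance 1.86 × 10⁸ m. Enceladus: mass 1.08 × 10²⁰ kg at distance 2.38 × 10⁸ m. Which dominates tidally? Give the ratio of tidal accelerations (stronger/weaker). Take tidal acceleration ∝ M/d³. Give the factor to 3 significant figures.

Tidal stretch scales as M/d³; compute that for each body.
Mimas: (3.75 × 10¹⁹) / (1.86 × 10⁸)³ = 5.828 × 10⁻⁶
Enceladus: (1.08 × 10²⁰) / (2.38 × 10⁸)³ = 8.011 × 10⁻⁶
Ratio (larger/smaller) = 1.37

Enceladus, by a factor of ≈ 1.37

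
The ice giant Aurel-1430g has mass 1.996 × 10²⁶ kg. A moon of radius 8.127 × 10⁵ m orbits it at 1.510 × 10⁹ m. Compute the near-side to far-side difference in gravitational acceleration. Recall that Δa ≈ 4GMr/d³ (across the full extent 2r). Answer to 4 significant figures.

1.258 × 10⁻⁵ m/s²

The field gradient is 2GM/d³; across the full diameter 2r the difference is 4GMr/d³.
Δa = 4GMr/d³
   = 4 × (6.674 × 10⁻¹¹) × (1.996 × 10²⁶) × (8.127 × 10⁵) / (1.510 × 10⁹)³
   = 1.258 × 10⁻⁵ m/s²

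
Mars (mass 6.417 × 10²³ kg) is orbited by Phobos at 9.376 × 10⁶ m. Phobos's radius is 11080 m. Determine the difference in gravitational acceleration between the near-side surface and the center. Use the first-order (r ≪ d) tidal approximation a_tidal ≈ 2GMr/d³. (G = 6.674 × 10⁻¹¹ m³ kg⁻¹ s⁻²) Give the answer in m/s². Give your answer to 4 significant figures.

Since r ≪ d, expand the inverse-square field across one radius to get the leading 2GMr/d³ term.
a_tidal = 2GMr/d³
        = 2 × (6.674 × 10⁻¹¹) × (6.417 × 10²³) × (11080) / (9.376 × 10⁶)³
        = 1.151 × 10⁻³ m/s²

1.151 × 10⁻³ m/s²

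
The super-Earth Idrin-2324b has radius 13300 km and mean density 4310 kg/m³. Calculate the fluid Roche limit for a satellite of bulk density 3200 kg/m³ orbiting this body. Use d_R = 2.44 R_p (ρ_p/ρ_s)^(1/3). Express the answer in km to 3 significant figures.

d_R = 2.44 × 13300 km × (4310/3200)^(1/3)
    = 35800 km

35800 km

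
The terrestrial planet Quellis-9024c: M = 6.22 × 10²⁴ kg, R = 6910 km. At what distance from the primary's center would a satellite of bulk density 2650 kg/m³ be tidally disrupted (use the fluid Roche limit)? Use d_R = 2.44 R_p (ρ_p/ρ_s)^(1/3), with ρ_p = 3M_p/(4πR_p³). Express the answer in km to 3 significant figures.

ρ_p = 3M_p/(4πR_p³) = 3 × (6.22 × 10²⁴) / (4π × (6.91 × 10⁶ m)³) = 4500 kg/m³
d_R = 2.44 × 6910 km × (4500/2650)^(1/3)
    = 20100 km

20100 km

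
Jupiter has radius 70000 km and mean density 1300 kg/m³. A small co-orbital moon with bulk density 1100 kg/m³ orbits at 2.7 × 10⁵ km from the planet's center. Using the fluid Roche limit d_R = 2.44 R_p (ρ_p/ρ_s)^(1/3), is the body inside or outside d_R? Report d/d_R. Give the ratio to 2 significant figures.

outside; d/d_R ≈ 1.5

d_R = 2.44 × (70000 km) × (1300/1100)^(1/3) = 1.806 × 10⁵ km
d/d_R = (2.7 × 10⁵) / (1.806 × 10⁵) = 1.5
Since d/d_R > 1, the body is outside the Roche limit.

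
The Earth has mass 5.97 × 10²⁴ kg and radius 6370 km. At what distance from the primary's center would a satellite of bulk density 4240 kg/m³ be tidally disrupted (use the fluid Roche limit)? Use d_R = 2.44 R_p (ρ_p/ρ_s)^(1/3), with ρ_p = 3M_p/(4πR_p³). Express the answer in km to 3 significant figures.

17000 km

ρ_p = 3M_p/(4πR_p³) = 3 × (5.97 × 10²⁴) / (4π × (6.37 × 10⁶ m)³) = 5510 kg/m³
d_R = 2.44 × 6370 km × (5510/4240)^(1/3)
    = 17000 km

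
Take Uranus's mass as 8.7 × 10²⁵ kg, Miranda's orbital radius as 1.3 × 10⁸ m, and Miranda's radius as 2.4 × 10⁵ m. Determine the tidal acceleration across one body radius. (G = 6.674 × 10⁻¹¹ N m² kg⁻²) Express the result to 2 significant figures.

The tidal stretch is the gradient of GM/d² times the body's extent r, hence the 1/d³ dependence.
a_tidal = 2GMr/d³
        = 2 × (6.674 × 10⁻¹¹) × (8.7 × 10²⁵) × (2.4 × 10⁵) / (1.3 × 10⁸)³
        = 1.3 × 10⁻³ m/s²

1.3 × 10⁻³ m/s²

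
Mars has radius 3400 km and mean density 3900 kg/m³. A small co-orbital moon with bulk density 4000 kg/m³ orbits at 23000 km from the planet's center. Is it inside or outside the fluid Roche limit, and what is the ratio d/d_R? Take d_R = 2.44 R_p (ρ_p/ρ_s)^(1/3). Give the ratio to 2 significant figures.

outside; d/d_R ≈ 2.8

d_R = 2.44 × (3400 km) × (3900/4000)^(1/3) = 8226 km
d/d_R = (23000) / (8226) = 2.8
Since d/d_R > 1, the body is outside the Roche limit.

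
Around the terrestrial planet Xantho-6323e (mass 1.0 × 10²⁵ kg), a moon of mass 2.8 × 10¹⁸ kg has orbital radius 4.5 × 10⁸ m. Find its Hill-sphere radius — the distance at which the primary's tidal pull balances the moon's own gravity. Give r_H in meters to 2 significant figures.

2.0 × 10⁶ m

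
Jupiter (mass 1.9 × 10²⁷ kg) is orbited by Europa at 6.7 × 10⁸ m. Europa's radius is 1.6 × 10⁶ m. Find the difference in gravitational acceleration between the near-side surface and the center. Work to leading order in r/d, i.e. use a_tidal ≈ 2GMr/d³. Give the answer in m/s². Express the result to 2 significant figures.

1.3 × 10⁻³ m/s²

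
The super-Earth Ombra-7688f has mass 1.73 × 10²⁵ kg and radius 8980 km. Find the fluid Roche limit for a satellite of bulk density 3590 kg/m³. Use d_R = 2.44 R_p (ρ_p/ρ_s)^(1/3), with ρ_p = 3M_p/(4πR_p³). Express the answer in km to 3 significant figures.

ρ_p = 3M_p/(4πR_p³) = 3 × (1.73 × 10²⁵) / (4π × (8.98 × 10⁶ m)³) = 5700 kg/m³
d_R = 2.44 × 8980 km × (5700/3590)^(1/3)
    = 25600 km

25600 km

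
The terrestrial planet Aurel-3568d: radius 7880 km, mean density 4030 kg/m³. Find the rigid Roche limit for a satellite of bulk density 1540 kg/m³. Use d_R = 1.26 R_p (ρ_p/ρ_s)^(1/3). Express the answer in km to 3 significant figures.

13700 km

d_R = 1.26 × 7880 km × (4030/1540)^(1/3)
    = 13700 km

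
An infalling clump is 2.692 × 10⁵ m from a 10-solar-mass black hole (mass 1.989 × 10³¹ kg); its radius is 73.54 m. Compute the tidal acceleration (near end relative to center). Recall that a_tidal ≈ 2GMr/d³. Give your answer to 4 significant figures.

1.001 × 10⁷ m/s²

a_tidal = 2GMr/d³
        = 2 × (6.674 × 10⁻¹¹) × (1.989 × 10³¹) × (73.54) / (2.692 × 10⁵)³
        = 1.001 × 10⁷ m/s²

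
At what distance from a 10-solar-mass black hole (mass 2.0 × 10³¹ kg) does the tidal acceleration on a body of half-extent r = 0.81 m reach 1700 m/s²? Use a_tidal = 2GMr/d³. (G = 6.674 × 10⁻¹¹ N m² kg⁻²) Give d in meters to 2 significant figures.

2GMr/d³ = a_tidal  ⇒  d = (2GMr / a_tidal)^(1/3)
d = (2 × 6.674×10⁻¹¹ × (2.0 × 10³¹) × (0.81) / (1700))^(1/3)
  = 1.1 × 10⁶ m

1.1 × 10⁶ m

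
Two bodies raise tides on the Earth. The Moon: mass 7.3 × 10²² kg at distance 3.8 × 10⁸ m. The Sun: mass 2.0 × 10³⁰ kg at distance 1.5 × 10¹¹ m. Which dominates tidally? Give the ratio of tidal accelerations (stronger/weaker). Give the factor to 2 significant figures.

Tidal stretch scales as M/d³; compute that for each body.
The Moon: (7.3 × 10²²) / (3.8 × 10⁸)³ = 1.330 × 10⁻³
The Sun: (2.0 × 10³⁰) / (1.5 × 10¹¹)³ = 5.926 × 10⁻⁴
Ratio (larger/smaller) = 2.2

The Moon, by a factor of ≈ 2.2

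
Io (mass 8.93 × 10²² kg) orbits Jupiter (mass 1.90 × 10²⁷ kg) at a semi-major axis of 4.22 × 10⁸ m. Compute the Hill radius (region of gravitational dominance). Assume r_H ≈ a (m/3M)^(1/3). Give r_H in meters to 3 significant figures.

1.06 × 10⁷ m

r_H ≈ a (m/3M)^(1/3)
    = (4.22 × 10⁸) × (8.93 × 10²² / (3 × 1.90 × 10²⁷))^(1/3)
    = 1.06 × 10⁷ m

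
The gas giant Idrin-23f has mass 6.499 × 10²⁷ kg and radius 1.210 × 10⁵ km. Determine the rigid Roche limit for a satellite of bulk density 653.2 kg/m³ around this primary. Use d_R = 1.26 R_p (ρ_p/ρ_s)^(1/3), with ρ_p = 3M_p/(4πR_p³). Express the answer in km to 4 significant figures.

1.681 × 10⁵ km

ρ_p = 3M_p/(4πR_p³) = 3 × (6.499 × 10²⁷) / (4π × (1.210 × 10⁸ m)³) = 875.8 kg/m³
d_R = 1.26 × 1.210 × 10⁵ km × (875.8/653.2)^(1/3)
    = 1.681 × 10⁵ km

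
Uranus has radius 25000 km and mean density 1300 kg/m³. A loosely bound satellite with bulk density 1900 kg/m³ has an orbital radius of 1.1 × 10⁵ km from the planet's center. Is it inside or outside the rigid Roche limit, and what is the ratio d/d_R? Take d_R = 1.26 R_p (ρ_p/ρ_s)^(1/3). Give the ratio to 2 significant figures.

outside; d/d_R ≈ 4.0

d_R = 1.26 × (25000 km) × (1300/1900)^(1/3) = 27760 km
d/d_R = (1.1 × 10⁵) / (27760) = 4.0
Since d/d_R > 1, the body is outside the Roche limit.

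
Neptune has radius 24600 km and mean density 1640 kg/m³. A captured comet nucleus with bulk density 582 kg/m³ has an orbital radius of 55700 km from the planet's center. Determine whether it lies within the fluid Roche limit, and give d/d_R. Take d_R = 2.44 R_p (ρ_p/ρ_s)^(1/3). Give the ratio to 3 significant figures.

inside; d/d_R ≈ 0.657

d_R = 2.44 × (24600 km) × (1640/582)^(1/3) = 84780 km
d/d_R = (55700) / (84780) = 0.657
Since d/d_R < 1, the body is inside the Roche limit.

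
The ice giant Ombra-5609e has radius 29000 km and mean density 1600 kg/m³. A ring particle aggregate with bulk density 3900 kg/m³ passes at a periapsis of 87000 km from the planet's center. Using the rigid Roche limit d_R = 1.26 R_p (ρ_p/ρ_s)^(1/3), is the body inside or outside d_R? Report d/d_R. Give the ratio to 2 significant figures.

d_R = 1.26 × (29000 km) × (1600/3900)^(1/3) = 27150 km
d/d_R = (87000) / (27150) = 3.2
Since d/d_R > 1, the body is outside the Roche limit.

outside; d/d_R ≈ 3.2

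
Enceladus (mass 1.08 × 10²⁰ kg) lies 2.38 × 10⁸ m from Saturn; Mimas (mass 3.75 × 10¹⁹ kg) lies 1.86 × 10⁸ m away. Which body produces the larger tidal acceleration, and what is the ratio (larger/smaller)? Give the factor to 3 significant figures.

Enceladus, by a factor of ≈ 1.37

Tidal stretch scales as M/d³; compute that for each body.
Enceladus: (1.08 × 10²⁰) / (2.38 × 10⁸)³ = 8.011 × 10⁻⁶
Mimas: (3.75 × 10¹⁹) / (1.86 × 10⁸)³ = 5.828 × 10⁻⁶
Ratio (larger/smaller) = 1.37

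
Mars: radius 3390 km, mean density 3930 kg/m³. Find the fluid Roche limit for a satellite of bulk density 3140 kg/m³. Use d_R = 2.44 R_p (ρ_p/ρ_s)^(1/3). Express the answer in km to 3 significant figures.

8910 km

d_R = 2.44 × 3390 km × (3930/3140)^(1/3)
    = 8910 km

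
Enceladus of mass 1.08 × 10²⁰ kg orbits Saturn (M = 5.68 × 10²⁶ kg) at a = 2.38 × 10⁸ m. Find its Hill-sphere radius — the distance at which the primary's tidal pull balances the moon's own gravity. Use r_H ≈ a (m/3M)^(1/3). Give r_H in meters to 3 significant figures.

9.49 × 10⁵ m

r_H ≈ a (m/3M)^(1/3)
    = (2.38 × 10⁸) × (1.08 × 10²⁰ / (3 × 5.68 × 10²⁶))^(1/3)
    = 9.49 × 10⁵ m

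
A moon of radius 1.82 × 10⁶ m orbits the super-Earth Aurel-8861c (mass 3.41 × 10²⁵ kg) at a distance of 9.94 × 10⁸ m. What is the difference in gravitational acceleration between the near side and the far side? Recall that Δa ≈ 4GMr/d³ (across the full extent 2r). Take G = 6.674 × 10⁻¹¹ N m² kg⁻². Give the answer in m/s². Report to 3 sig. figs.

1.69 × 10⁻⁵ m/s²

The field gradient is 2GM/d³; across the full diameter 2r the difference is 4GMr/d³.
a_tidal = 4GMr/d³
        = 4 × (6.674 × 10⁻¹¹) × (3.41 × 10²⁵) × (1.82 × 10⁶) / (9.94 × 10⁸)³
        = 1.69 × 10⁻⁵ m/s²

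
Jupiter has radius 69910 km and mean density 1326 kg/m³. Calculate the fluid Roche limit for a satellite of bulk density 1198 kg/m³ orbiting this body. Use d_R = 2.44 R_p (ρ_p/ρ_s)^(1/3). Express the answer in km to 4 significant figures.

d_R = 2.44 × 69910 km × (1326/1198)^(1/3)
    = 1.765 × 10⁵ km

1.765 × 10⁵ km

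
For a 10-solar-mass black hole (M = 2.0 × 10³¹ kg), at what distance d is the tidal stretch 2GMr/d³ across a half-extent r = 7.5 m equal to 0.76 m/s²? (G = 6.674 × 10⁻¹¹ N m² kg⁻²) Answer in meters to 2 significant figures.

3.0 × 10⁷ m

2GMr/d³ = a_tidal  ⇒  d = (2GMr / a_tidal)^(1/3)
d = (2 × 6.674×10⁻¹¹ × (2.0 × 10³¹) × (7.5) / (0.76))^(1/3)
  = 3.0 × 10⁷ m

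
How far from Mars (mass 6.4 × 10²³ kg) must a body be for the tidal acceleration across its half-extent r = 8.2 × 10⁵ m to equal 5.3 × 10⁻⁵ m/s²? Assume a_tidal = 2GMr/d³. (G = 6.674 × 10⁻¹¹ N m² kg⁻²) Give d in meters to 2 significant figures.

2GMr/d³ = a_tidal  ⇒  d = (2GMr / a_tidal)^(1/3)
d = (2 × 6.674×10⁻¹¹ × (6.4 × 10²³) × (8.2 × 10⁵) / (5.3 × 10⁻⁵))^(1/3)
  = 1.1 × 10⁸ m

1.1 × 10⁸ m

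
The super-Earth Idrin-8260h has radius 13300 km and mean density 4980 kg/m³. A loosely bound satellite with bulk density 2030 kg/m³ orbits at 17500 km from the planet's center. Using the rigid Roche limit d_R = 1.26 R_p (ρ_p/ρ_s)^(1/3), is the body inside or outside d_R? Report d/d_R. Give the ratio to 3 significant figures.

d_R = 1.26 × (13300 km) × (4980/2030)^(1/3) = 22600 km
d/d_R = (17500) / (22600) = 0.774
Since d/d_R < 1, the body is inside the Roche limit.

inside; d/d_R ≈ 0.774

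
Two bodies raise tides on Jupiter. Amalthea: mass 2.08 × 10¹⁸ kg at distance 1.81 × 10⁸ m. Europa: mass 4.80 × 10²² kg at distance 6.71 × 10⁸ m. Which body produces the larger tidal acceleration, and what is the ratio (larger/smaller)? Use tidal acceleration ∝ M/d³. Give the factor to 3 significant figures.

Compare M/d³ for the two perturbers:
Amalthea: (2.08 × 10¹⁸) / (1.81 × 10⁸)³ = 3.508 × 10⁻⁷
Europa: (4.80 × 10²²) / (6.71 × 10⁸)³ = 1.589 × 10⁻⁴
Ratio (larger/smaller) = 453

Europa, by a factor of ≈ 453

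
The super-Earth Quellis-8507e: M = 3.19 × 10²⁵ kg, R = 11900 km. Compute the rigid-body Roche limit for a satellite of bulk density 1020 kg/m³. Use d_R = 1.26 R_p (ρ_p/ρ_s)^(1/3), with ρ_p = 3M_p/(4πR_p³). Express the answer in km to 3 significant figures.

24600 km

ρ_p = 3M_p/(4πR_p³) = 3 × (3.19 × 10²⁵) / (4π × (1.19 × 10⁷ m)³) = 4520 kg/m³
d_R = 1.26 × 11900 km × (4520/1020)^(1/3)
    = 24600 km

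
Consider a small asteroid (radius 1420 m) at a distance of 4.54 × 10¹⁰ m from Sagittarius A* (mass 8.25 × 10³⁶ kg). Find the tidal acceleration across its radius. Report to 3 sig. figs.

Δa = 2GMr/d³
   = 2 × (6.674 × 10⁻¹¹) × (8.25 × 10³⁶) × (1420) / (4.54 × 10¹⁰)³
   = 1.67 × 10⁻² m/s²

1.67 × 10⁻² m/s²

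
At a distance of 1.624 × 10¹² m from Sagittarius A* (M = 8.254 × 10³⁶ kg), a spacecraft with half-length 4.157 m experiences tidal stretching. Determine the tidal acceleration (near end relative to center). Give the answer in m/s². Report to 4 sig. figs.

1.069 × 10⁻⁹ m/s²

Δa = 2GMr/d³
   = 2 × (6.674 × 10⁻¹¹) × (8.254 × 10³⁶) × (4.157) / (1.624 × 10¹²)³
   = 1.069 × 10⁻⁹ m/s²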